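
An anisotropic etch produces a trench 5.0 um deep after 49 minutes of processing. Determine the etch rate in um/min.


Step 1: Etch rate = depth / time
Step 2: rate = 5.0 / 49
rate = 0.102 um/min


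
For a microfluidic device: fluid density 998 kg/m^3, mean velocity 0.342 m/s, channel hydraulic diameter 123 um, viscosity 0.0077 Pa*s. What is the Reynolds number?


Step 1: Convert Dh to meters: Dh = 123e-6 m
Step 2: Re = rho * v * Dh / mu
Re = 998 * 0.342 * 123e-6 / 0.0077
Re = 5.452


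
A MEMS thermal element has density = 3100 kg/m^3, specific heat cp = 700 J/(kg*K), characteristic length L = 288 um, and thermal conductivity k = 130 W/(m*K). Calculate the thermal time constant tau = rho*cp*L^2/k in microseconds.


Step 1: Convert L to m: L = 288e-6 m
Step 2: L^2 = (288e-6)^2 = 8.2944e-08 m^2
Step 3: tau = 3100 * 700 * 8.2944e-08 / 130 = 1.38452677e-03 s
Step 4: Convert to microseconds (multiply by 1e6).
tau = 1384.527 us


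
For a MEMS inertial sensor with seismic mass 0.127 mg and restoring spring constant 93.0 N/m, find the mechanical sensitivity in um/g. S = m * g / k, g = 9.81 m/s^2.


Step 1: Convert mass: m = 0.127 mg = 1.27e-07 kg
Step 2: S = m * g / k = 1.27e-07 * 9.81 / 93.0
Step 3: S = 1.34e-08 m/g
Step 4: Convert to um/g: S = 0.013 um/g


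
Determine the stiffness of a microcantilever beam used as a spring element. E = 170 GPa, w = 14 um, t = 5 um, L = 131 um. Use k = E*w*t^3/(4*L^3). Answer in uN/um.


Step 1: Convert E to consistent units (1 GPa = 1000 uN/um^2).
E = 170 GPa = 170000 uN/um^2
Step 2: Compute t^3 = 5^3 = 125
Step 3: Compute L^3 = 131^3 = 2248091
Step 4: k = 170000 * 14 * 125 / (4 * 2248091)
k = 33.0836 uN/um


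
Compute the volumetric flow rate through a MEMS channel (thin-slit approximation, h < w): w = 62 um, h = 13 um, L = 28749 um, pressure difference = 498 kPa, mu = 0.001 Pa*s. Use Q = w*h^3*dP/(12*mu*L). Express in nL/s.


Step 1: Convert all dimensions to SI (meters).
w = 62e-6 m, h = 13e-6 m, L = 28749e-6 m, dP = 498e3 Pa
Step 2: Q = w * h^3 * dP / (12 * mu * L)
Q = 62e-6 * (13e-6)^3 * 498e3 / (12 * 0.001 * 28749e-6) = 1.9662879e-10 m^3/s
Step 3: Convert Q from m^3/s to nL/s (1 m^3 = 1e12 nL, so multiply by 1e12).
Q = 196.629 nL/s


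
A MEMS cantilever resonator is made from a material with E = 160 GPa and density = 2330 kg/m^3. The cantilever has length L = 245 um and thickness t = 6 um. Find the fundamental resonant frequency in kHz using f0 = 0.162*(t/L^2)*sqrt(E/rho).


Step 1: Convert units to SI.
t_SI = 6e-6 m, L_SI = 245e-6 m
Step 2: Calculate sqrt(E/rho).
sqrt(160e9 / 2330) = 8286.71 m/s
Step 3: Compute f0.
f0 = 0.162 * 6e-6 / (245e-6)^2 * 8286.71 = 134188.8 Hz = 134.19 kHz


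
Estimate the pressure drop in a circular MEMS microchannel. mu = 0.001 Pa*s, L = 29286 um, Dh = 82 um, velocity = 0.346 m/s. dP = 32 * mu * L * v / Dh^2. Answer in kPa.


Step 1: Convert to SI: L = 29286e-6 m, Dh = 82e-6 m
Step 2: dP = 32 * 0.001 * 29286e-6 * 0.346 / (82e-6)^2
Step 3: dP = 48223.47 Pa
Step 4: Convert to kPa: dP = 48.22 kPa


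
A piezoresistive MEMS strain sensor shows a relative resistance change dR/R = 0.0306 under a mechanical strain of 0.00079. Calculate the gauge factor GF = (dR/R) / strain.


Step 1: Identify values.
dR/R = 0.0306, strain = 0.00079
Step 2: GF = (dR/R) / strain = 0.0306 / 0.00079
GF = 38.7


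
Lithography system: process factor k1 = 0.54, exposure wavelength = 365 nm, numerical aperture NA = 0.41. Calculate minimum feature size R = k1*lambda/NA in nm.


Step 1: Identify values: k1 = 0.54, lambda = 365 nm, NA = 0.41
Step 2: R = k1 * lambda / NA
R = 0.54 * 365 / 0.41
R = 480.7 nm


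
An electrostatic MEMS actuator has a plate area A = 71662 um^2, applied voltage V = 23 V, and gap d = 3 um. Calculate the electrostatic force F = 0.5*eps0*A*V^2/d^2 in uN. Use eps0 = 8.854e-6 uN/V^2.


Step 1: Identify parameters.
eps0 = 8.854e-6 uN/V^2, A = 71662 um^2, V = 23 V, d = 3 um
Step 2: Compute V^2 = 23^2 = 529
Step 3: Compute d^2 = 3^2 = 9
Step 4: F = 0.5 * 8.854e-6 * 71662 * 529 / 9
F = 18.647 uN


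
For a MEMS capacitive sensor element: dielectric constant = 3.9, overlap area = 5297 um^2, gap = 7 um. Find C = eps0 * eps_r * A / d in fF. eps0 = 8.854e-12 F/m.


Step 1: Convert area to m^2: A = 5297e-12 m^2
Step 2: Convert gap to m: d = 7e-6 m
Step 3: C = eps0 * eps_r * A / d
C = 8.854e-12 * 3.9 * 5297e-12 / 7e-6
Step 4: Convert to fF (multiply by 1e15).
C = 26.13 fF


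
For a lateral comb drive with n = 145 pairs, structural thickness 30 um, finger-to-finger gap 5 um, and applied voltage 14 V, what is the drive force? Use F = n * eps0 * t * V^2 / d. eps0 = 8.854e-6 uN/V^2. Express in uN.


Step 1: Parameters: n=145, eps0=8.854e-6 uN/V^2, t=30 um, V=14 V, d=5 um
Step 2: V^2 = 196
Step 3: F = 145 * 8.854e-6 * 30 * 196 / 5
F = 1.51 uN


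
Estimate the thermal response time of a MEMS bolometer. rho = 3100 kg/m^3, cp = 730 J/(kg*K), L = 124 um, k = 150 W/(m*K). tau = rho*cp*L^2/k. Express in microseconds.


Step 1: Convert L to m: L = 124e-6 m
Step 2: L^2 = (124e-6)^2 = 1.5376e-08 m^2
Step 3: tau = 3100 * 730 * 1.5376e-08 / 150 = 2.3197259e-04 s
Step 4: Convert to microseconds (multiply by 1e6).
tau = 231.973 us


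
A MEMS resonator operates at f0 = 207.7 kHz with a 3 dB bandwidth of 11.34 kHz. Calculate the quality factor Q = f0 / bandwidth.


Step 1: Q = f0 / bandwidth
Step 2: Q = 207.7 / 11.34
Q = 18.3


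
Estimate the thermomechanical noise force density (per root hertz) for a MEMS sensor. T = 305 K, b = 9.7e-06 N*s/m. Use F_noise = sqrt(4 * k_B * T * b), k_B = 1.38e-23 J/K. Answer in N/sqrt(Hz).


Step 1: Compute 4 * k_B * T * b
= 4 * 1.38e-23 * 305 * 9.7e-06
= 1.6331e-25 N^2/Hz
Step 2: F_noise = sqrt(1.6331e-25)
F_noise = 4.04e-13 N/sqrt(Hz)


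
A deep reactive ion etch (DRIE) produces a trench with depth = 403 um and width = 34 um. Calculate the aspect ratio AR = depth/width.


Step 1: AR = depth / width
Step 2: AR = 403 / 34
AR = 11.9


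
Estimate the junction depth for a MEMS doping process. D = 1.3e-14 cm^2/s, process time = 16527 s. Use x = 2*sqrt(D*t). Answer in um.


Step 1: Compute D*t = 1.3e-14 * 16527 = 2.14851e-10 cm^2
Step 2: sqrt(D*t) = 1.4658e-05 cm
Step 3: x = 2 * 1.4658e-05 cm = 2.9316e-05 cm
Step 4: Convert to um (1 cm = 1e4 um): x = 0.293 um


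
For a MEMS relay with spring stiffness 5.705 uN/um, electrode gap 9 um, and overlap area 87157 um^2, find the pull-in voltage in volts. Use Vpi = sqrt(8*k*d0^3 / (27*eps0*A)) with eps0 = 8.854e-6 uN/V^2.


Step 1: Compute numerator: 8 * k * d0^3 = 8 * 5.705 * 9^3 = 33271.56
Step 2: Compute denominator: 27 * eps0 * A = 27 * 8.854e-6 * 87157 = 20.835578
Step 3: Vpi = sqrt(33271.56 / 20.835578)
Vpi = 39.96 V


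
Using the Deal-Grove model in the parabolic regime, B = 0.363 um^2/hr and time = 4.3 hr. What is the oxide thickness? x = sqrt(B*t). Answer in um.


Step 1: Compute B*t = 0.363 * 4.3 = 1.5609
Step 2: x = sqrt(1.5609)
x = 1.249 um


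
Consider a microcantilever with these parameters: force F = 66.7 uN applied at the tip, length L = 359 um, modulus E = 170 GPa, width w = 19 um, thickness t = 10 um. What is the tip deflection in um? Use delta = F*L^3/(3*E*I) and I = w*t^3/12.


Step 1: Calculate the second moment of area.
I = w * t^3 / 12 = 19 * 10^3 / 12 = 1583.3333 um^4
Step 2: Convert E to consistent units (1 GPa = 1000 uN/um^2).
E = 170 GPa = 170000 uN/um^2
Step 3: Calculate tip deflection.
delta = F * L^3 / (3 * E * I)
delta = 66.7 * 359^3 / (3 * 170000 * 1583.3333)
delta = 3.8218 um


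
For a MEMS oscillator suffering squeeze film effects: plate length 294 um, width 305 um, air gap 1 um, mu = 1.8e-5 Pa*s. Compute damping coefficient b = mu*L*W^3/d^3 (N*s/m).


Step 1: Convert to SI.
L = 294e-6 m, W = 305e-6 m, d = 1e-6 m
Step 2: W^3 = (305e-6)^3 = 2.84e-11 m^3
Step 3: d^3 = (1e-6)^3 = 1.00e-18 m^3
Step 4: b = 1.8e-5 * 294e-6 * 2.84e-11 / 1.00e-18
b = 1.50e-01 N*s/m


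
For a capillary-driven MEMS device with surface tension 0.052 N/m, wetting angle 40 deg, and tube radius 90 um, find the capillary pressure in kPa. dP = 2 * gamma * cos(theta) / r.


Step 1: cos(40 deg) = 0.766
Step 2: Convert r to m: r = 90e-6 m
Step 3: dP = 2 * 0.052 * 0.766 / 90e-6 = 885.2 Pa
Step 4: Convert Pa to kPa (divide by 1000).
dP = 0.89 kPa


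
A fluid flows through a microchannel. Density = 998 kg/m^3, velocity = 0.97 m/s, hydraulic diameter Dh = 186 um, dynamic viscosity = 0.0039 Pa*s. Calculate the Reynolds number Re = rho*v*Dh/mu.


Step 1: Convert Dh to meters: Dh = 186e-6 m
Step 2: Re = rho * v * Dh / mu
Re = 998 * 0.97 * 186e-6 / 0.0039
Re = 46.169


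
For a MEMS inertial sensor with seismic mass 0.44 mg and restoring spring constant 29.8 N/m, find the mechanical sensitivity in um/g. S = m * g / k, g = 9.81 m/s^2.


Step 1: Convert mass: m = 0.44 mg = 4.40e-07 kg
Step 2: S = m * g / k = 4.40e-07 * 9.81 / 29.8
Step 3: S = 1.45e-07 m/g
Step 4: Convert to um/g: S = 0.145 um/g


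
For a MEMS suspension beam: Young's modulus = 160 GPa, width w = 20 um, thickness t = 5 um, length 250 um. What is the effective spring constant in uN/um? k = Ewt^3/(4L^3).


Step 1: Convert E to consistent units (1 GPa = 1000 uN/um^2).
E = 160 GPa = 160000 uN/um^2
Step 2: Compute t^3 = 5^3 = 125
Step 3: Compute L^3 = 250^3 = 15625000
Step 4: k = 160000 * 20 * 125 / (4 * 15625000)
k = 6.4 uN/um


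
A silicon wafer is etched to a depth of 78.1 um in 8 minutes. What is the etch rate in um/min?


Step 1: Etch rate = depth / time
Step 2: rate = 78.1 / 8
rate = 9.763 um/min


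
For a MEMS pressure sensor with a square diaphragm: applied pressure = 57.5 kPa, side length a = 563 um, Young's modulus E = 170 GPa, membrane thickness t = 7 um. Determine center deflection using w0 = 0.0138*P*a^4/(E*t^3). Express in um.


Step 1: Convert pressure to compatible units (E is in GPa, so P in GPa).
P = 57.5 kPa = 57.5e-6 GPa
Step 2: Compute numerator: 0.0138 * P * a^4.
a^4 = 563^4 = 100469346961
numerator = 0.0138 * 57.5e-6 * 100469346961 = 7.972243e+04
Step 3: Compute denominator: E * t^3 = 170 * 7^3 = 58310
Step 4: w0 = numerator / denominator = 7.972243e+04 / 58310 = 1.3672 um


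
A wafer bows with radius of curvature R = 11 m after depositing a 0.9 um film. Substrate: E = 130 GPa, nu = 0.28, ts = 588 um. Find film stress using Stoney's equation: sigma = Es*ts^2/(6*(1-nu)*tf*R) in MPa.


Step 1: Compute numerator: Es * ts^2 = 130 * 588^2 = 44946720 (GPa*um^2)
Step 2: Compute denominator (R in um): 6*(1-nu)*tf*R = 6*0.72*0.9*11e6 = 42768000.0 (um^2)
Step 3: sigma (GPa) = 44946720 / 42768000.0 = 1.050943e+00 GPa
Step 4: Convert to MPa (x1000): sigma = 1050.9 MPa


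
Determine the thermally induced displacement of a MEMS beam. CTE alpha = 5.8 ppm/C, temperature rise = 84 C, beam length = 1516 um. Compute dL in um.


Step 1: Convert CTE: alpha = 5.8 ppm/C = 5.8e-6 /C
Step 2: dL = 5.8e-6 * 84 * 1516
dL = 0.7386 um


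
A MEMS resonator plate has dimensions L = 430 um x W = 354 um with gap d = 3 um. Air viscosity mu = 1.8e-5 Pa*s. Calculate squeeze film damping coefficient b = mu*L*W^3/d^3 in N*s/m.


Step 1: Convert to SI.
L = 430e-6 m, W = 354e-6 m, d = 3e-6 m
Step 2: W^3 = (354e-6)^3 = 4.44e-11 m^3
Step 3: d^3 = (3e-6)^3 = 2.70e-17 m^3
Step 4: b = 1.8e-5 * 430e-6 * 4.44e-11 / 2.70e-17
b = 1.27e-02 N*s/m


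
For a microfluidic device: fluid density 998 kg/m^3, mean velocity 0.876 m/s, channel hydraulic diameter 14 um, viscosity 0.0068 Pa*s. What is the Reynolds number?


Step 1: Convert Dh to meters: Dh = 14e-6 m
Step 2: Re = rho * v * Dh / mu
Re = 998 * 0.876 * 14e-6 / 0.0068
Re = 1.8


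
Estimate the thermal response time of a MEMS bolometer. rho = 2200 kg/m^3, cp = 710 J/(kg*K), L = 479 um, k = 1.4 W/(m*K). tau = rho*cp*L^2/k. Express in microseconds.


Step 1: Convert L to m: L = 479e-6 m
Step 2: L^2 = (479e-6)^2 = 2.29441e-07 m^2
Step 3: tau = 2200 * 710 * 2.29441e-07 / 1.4 = 2.5599060143e-01 s
Step 4: Convert to microseconds (multiply by 1e6).
tau = 255990.601 us


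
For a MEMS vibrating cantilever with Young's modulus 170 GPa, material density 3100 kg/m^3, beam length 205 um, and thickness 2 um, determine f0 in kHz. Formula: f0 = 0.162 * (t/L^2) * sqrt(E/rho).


Step 1: Convert units to SI.
t_SI = 2e-6 m, L_SI = 205e-6 m
Step 2: Calculate sqrt(E/rho).
sqrt(170e9 / 3100) = 7405.32 m/s
Step 3: Compute f0.
f0 = 0.162 * 2e-6 / (205e-6)^2 * 7405.32 = 57092.8 Hz = 57.09 kHz


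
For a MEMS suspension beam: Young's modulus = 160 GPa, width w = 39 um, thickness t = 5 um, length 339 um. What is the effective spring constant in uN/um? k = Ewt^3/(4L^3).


Step 1: Convert E to consistent units (1 GPa = 1000 uN/um^2).
E = 160 GPa = 160000 uN/um^2
Step 2: Compute t^3 = 5^3 = 125
Step 3: Compute L^3 = 339^3 = 38958219
Step 4: k = 160000 * 39 * 125 / (4 * 38958219)
k = 5.0054 uN/um


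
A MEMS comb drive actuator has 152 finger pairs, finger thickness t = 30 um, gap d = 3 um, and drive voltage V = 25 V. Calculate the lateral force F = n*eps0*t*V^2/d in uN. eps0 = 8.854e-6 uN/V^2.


Step 1: Parameters: n=152, eps0=8.854e-6 uN/V^2, t=30 um, V=25 V, d=3 um
Step 2: V^2 = 625
Step 3: F = 152 * 8.854e-6 * 30 * 625 / 3
F = 8.411 uN


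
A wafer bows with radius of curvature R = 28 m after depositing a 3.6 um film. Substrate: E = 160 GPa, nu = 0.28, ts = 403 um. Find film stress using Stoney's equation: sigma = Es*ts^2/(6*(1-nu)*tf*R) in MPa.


Step 1: Compute numerator: Es * ts^2 = 160 * 403^2 = 25985440 (GPa*um^2)
Step 2: Compute denominator (R in um): 6*(1-nu)*tf*R = 6*0.72*3.6*28e6 = 435456000.0 (um^2)
Step 3: sigma (GPa) = 25985440 / 435456000.0 = 5.9674e-02 GPa
Step 4: Convert to MPa (x1000): sigma = 59.7 MPa


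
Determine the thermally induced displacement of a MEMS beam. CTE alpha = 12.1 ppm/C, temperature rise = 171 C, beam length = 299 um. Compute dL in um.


Step 1: Convert CTE: alpha = 12.1 ppm/C = 12.1e-6 /C
Step 2: dL = 12.1e-6 * 171 * 299
dL = 0.6187 um


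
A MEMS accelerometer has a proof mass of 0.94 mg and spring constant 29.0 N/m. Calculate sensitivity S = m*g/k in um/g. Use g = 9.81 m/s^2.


Step 1: Convert mass: m = 0.94 mg = 9.40e-07 kg
Step 2: S = m * g / k = 9.40e-07 * 9.81 / 29.0
Step 3: S = 3.18e-07 m/g
Step 4: Convert to um/g: S = 0.318 um/g


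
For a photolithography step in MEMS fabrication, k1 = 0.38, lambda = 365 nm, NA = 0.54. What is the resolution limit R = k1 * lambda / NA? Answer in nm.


Step 1: Identify values: k1 = 0.38, lambda = 365 nm, NA = 0.54
Step 2: R = k1 * lambda / NA
R = 0.38 * 365 / 0.54
R = 256.9 nm


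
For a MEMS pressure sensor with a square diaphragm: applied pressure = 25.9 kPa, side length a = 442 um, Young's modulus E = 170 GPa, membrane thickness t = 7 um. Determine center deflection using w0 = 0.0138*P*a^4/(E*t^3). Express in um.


Step 1: Convert pressure to compatible units (E is in GPa, so P in GPa).
P = 25.9 kPa = 25.9e-6 GPa
Step 2: Compute numerator: 0.0138 * P * a^4.
a^4 = 442^4 = 38167092496
numerator = 0.0138 * 25.9e-6 * 38167092496 = 1.3642e+04
Step 3: Compute denominator: E * t^3 = 170 * 7^3 = 58310
Step 4: w0 = numerator / denominator = 1.3642e+04 / 58310 = 0.234 um


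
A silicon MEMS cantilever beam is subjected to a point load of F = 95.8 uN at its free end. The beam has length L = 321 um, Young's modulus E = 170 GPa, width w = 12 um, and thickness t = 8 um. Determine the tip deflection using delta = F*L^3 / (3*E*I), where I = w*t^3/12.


Step 1: Calculate the second moment of area.
I = w * t^3 / 12 = 12 * 8^3 / 12 = 512.0 um^4
Step 2: Convert E to consistent units (1 GPa = 1000 uN/um^2).
E = 170 GPa = 170000 uN/um^2
Step 3: Calculate tip deflection.
delta = F * L^3 / (3 * E * I)
delta = 95.8 * 321^3 / (3 * 170000 * 512.0)
delta = 12.135 um


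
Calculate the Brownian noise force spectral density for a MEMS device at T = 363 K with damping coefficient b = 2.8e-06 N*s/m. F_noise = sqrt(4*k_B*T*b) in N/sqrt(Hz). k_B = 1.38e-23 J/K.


Step 1: Compute 4 * k_B * T * b
= 4 * 1.38e-23 * 363 * 2.8e-06
= 5.6105e-26 N^2/Hz
Step 2: F_noise = sqrt(5.6105e-26)
F_noise = 2.37e-13 N/sqrt(Hz)


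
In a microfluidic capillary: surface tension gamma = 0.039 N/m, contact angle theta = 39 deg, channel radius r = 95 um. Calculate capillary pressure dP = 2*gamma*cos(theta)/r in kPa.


Step 1: cos(39 deg) = 0.7771
Step 2: Convert r to m: r = 95e-6 m
Step 3: dP = 2 * 0.039 * 0.7771 / 95e-6 = 638.0 Pa
Step 4: Convert Pa to kPa (divide by 1000).
dP = 0.64 kPa


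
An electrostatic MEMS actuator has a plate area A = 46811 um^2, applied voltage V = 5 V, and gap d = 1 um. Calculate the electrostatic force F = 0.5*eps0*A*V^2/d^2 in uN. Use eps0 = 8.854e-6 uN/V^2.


Step 1: Identify parameters.
eps0 = 8.854e-6 uN/V^2, A = 46811 um^2, V = 5 V, d = 1 um
Step 2: Compute V^2 = 5^2 = 25
Step 3: Compute d^2 = 1^2 = 1
Step 4: F = 0.5 * 8.854e-6 * 46811 * 25 / 1
F = 5.181 uN


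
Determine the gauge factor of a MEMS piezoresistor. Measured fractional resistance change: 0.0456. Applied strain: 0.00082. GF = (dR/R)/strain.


Step 1: Identify values.
dR/R = 0.0456, strain = 0.00082
Step 2: GF = (dR/R) / strain = 0.0456 / 0.00082
GF = 55.6


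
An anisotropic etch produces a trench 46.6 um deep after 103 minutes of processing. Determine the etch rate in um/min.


Step 1: Etch rate = depth / time
Step 2: rate = 46.6 / 103
rate = 0.452 um/min


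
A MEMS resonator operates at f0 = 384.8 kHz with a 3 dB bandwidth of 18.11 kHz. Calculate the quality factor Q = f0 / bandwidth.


Step 1: Q = f0 / bandwidth
Step 2: Q = 384.8 / 18.11
Q = 21.2


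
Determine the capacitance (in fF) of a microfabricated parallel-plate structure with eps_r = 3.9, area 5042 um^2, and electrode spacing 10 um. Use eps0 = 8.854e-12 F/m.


Step 1: Convert area to m^2: A = 5042e-12 m^2
Step 2: Convert gap to m: d = 10e-6 m
Step 3: C = eps0 * eps_r * A / d
C = 8.854e-12 * 3.9 * 5042e-12 / 10e-6
Step 4: Convert to fF (multiply by 1e15).
C = 17.41 fF


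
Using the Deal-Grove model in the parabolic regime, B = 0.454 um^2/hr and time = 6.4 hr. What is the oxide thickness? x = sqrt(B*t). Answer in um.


Step 1: Compute B*t = 0.454 * 6.4 = 2.9056
Step 2: x = sqrt(2.9056)
x = 1.705 um


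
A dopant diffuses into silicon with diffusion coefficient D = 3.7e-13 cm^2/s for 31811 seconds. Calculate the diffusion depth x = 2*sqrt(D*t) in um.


Step 1: Compute D*t = 3.7e-13 * 31811 = 1.177007e-08 cm^2
Step 2: sqrt(D*t) = 1.0849e-04 cm
Step 3: x = 2 * 1.0849e-04 cm = 2.1698e-04 cm
Step 4: Convert to um (1 cm = 1e4 um): x = 2.17 um


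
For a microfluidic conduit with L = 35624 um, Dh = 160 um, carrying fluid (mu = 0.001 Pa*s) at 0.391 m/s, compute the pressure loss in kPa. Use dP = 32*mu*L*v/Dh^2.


Step 1: Convert to SI: L = 35624e-6 m, Dh = 160e-6 m
Step 2: dP = 32 * 0.001 * 35624e-6 * 0.391 / (160e-6)^2
Step 3: dP = 17411.23 Pa
Step 4: Convert to kPa: dP = 17.41 kPa


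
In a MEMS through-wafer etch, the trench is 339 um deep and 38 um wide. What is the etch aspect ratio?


Step 1: AR = depth / width
Step 2: AR = 339 / 38
AR = 8.9


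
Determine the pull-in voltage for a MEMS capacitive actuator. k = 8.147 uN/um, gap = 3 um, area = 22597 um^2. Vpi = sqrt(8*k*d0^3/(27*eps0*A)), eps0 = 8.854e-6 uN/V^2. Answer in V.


Step 1: Compute numerator: 8 * k * d0^3 = 8 * 8.147 * 3^3 = 1759.752
Step 2: Compute denominator: 27 * eps0 * A = 27 * 8.854e-6 * 22597 = 5.401994
Step 3: Vpi = sqrt(1759.752 / 5.401994)
Vpi = 18.05 V


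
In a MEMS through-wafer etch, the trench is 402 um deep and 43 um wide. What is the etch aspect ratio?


Step 1: AR = depth / width
Step 2: AR = 402 / 43
AR = 9.3


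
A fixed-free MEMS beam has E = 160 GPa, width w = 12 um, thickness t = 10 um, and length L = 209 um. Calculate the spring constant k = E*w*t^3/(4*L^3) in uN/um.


Step 1: Convert E to consistent units (1 GPa = 1000 uN/um^2).
E = 160 GPa = 160000 uN/um^2
Step 2: Compute t^3 = 10^3 = 1000
Step 3: Compute L^3 = 209^3 = 9129329
Step 4: k = 160000 * 12 * 1000 / (4 * 9129329)
k = 52.5778 uN/um


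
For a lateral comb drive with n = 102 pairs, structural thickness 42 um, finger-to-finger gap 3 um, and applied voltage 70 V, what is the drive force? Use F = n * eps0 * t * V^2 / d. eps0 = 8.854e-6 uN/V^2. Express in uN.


Step 1: Parameters: n=102, eps0=8.854e-6 uN/V^2, t=42 um, V=70 V, d=3 um
Step 2: V^2 = 4900
Step 3: F = 102 * 8.854e-6 * 42 * 4900 / 3
F = 61.953 uN


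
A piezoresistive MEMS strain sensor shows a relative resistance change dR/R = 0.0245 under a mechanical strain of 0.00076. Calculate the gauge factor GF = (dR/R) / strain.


Step 1: Identify values.
dR/R = 0.0245, strain = 0.00076
Step 2: GF = (dR/R) / strain = 0.0245 / 0.00076
GF = 32.2


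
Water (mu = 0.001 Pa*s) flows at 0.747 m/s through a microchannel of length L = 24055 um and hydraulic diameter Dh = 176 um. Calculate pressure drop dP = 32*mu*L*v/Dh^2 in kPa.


Step 1: Convert to SI: L = 24055e-6 m, Dh = 176e-6 m
Step 2: dP = 32 * 0.001 * 24055e-6 * 0.747 / (176e-6)^2
Step 3: dP = 18563.10 Pa
Step 4: Convert to kPa: dP = 18.56 kPa


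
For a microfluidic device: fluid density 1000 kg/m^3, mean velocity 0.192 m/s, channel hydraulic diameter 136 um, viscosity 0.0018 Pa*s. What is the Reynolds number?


Step 1: Convert Dh to meters: Dh = 136e-6 m
Step 2: Re = rho * v * Dh / mu
Re = 1000 * 0.192 * 136e-6 / 0.0018
Re = 14.507


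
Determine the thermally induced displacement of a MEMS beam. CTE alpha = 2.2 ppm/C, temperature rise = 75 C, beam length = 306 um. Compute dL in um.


Step 1: Convert CTE: alpha = 2.2 ppm/C = 2.2e-6 /C
Step 2: dL = 2.2e-6 * 75 * 306
dL = 0.0505 um


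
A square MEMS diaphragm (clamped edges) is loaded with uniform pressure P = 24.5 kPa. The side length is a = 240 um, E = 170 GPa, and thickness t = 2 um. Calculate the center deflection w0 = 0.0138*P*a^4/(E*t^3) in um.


Step 1: Convert pressure to compatible units (E is in GPa, so P in GPa).
P = 24.5 kPa = 24.5e-6 GPa
Step 2: Compute numerator: 0.0138 * P * a^4.
a^4 = 240^4 = 3317760000
numerator = 0.0138 * 24.5e-6 * 3317760000 = 1.12173e+03
Step 3: Compute denominator: E * t^3 = 170 * 2^3 = 1360
Step 4: w0 = numerator / denominator = 1.12173e+03 / 1360 = 0.8248 um


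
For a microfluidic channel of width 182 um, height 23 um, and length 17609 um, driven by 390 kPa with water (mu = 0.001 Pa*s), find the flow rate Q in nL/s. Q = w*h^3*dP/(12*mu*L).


Step 1: Convert all dimensions to SI (meters).
w = 182e-6 m, h = 23e-6 m, L = 17609e-6 m, dP = 390e3 Pa
Step 2: Q = w * h^3 * dP / (12 * mu * L)
Q = 182e-6 * (23e-6)^3 * 390e3 / (12 * 0.001 * 17609e-6) = 4.0869899e-09 m^3/s
Step 3: Convert Q from m^3/s to nL/s (1 m^3 = 1e12 nL, so multiply by 1e12).
Q = 4086.99 nL/s


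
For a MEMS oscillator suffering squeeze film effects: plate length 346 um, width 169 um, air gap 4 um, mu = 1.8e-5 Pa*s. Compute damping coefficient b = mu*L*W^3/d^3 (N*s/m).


Step 1: Convert to SI.
L = 346e-6 m, W = 169e-6 m, d = 4e-6 m
Step 2: W^3 = (169e-6)^3 = 4.83e-12 m^3
Step 3: d^3 = (4e-6)^3 = 6.40e-17 m^3
Step 4: b = 1.8e-5 * 346e-6 * 4.83e-12 / 6.40e-17
b = 4.70e-04 N*s/m


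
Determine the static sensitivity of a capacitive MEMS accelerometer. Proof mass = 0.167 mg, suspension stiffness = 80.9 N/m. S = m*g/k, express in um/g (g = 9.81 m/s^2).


Step 1: Convert mass: m = 0.167 mg = 1.67e-07 kg
Step 2: S = m * g / k = 1.67e-07 * 9.81 / 80.9
Step 3: S = 2.03e-08 m/g
Step 4: Convert to um/g: S = 0.02 um/g


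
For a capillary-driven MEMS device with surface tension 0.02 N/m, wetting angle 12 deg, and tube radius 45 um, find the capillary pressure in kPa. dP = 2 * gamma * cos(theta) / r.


Step 1: cos(12 deg) = 0.9781
Step 2: Convert r to m: r = 45e-6 m
Step 3: dP = 2 * 0.02 * 0.9781 / 45e-6 = 869.4 Pa
Step 4: Convert Pa to kPa (divide by 1000).
dP = 0.87 kPa


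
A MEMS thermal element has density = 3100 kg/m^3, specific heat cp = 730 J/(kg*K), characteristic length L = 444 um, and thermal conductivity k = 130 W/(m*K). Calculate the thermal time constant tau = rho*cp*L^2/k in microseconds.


Step 1: Convert L to m: L = 444e-6 m
Step 2: L^2 = (444e-6)^2 = 1.97136e-07 m^2
Step 3: tau = 3100 * 730 * 1.97136e-07 / 130 = 3.43168283e-03 s
Step 4: Convert to microseconds (multiply by 1e6).
tau = 3431.683 us


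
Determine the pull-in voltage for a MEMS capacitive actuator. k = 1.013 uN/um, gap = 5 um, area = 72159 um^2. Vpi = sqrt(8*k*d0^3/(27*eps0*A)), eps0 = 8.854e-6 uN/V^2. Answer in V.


Step 1: Compute numerator: 8 * k * d0^3 = 8 * 1.013 * 5^3 = 1013.0
Step 2: Compute denominator: 27 * eps0 * A = 27 * 8.854e-6 * 72159 = 17.250186
Step 3: Vpi = sqrt(1013.0 / 17.250186)
Vpi = 7.66 V


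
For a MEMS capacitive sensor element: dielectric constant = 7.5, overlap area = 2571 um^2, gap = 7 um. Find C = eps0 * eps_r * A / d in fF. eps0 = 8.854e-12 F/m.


Step 1: Convert area to m^2: A = 2571e-12 m^2
Step 2: Convert gap to m: d = 7e-6 m
Step 3: C = eps0 * eps_r * A / d
C = 8.854e-12 * 7.5 * 2571e-12 / 7e-6
Step 4: Convert to fF (multiply by 1e15).
C = 24.39 fF


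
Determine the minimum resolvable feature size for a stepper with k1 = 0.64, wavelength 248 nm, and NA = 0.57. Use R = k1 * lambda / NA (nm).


Step 1: Identify values: k1 = 0.64, lambda = 248 nm, NA = 0.57
Step 2: R = k1 * lambda / NA
R = 0.64 * 248 / 0.57
R = 278.5 nm


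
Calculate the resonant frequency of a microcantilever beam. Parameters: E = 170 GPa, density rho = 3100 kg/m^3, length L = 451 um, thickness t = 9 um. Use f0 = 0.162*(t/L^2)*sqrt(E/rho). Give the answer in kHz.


Step 1: Convert units to SI.
t_SI = 9e-6 m, L_SI = 451e-6 m
Step 2: Calculate sqrt(E/rho).
sqrt(170e9 / 3100) = 7405.32 m/s
Step 3: Compute f0.
f0 = 0.162 * 9e-6 / (451e-6)^2 * 7405.32 = 53082.1 Hz = 53.08 kHz


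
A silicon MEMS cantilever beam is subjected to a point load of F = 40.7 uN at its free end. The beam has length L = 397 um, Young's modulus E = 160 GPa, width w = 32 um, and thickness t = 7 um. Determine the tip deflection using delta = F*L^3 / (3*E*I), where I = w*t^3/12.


Step 1: Calculate the second moment of area.
I = w * t^3 / 12 = 32 * 7^3 / 12 = 914.6667 um^4
Step 2: Convert E to consistent units (1 GPa = 1000 uN/um^2).
E = 160 GPa = 160000 uN/um^2
Step 3: Calculate tip deflection.
delta = F * L^3 / (3 * E * I)
delta = 40.7 * 397^3 / (3 * 160000 * 914.6667)
delta = 5.8005 um


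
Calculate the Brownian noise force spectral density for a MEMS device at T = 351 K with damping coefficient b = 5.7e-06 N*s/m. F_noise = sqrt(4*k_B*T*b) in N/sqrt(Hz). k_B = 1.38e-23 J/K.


Step 1: Compute 4 * k_B * T * b
= 4 * 1.38e-23 * 351 * 5.7e-06
= 1.1044e-25 N^2/Hz
Step 2: F_noise = sqrt(1.1044e-25)
F_noise = 3.32e-13 N/sqrt(Hz)


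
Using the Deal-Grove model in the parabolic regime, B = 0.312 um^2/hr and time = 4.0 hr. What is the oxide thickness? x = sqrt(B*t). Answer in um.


Step 1: Compute B*t = 0.312 * 4.0 = 1.248
Step 2: x = sqrt(1.248)
x = 1.117 um


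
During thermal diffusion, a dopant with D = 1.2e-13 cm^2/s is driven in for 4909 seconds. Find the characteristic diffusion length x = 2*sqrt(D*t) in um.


Step 1: Compute D*t = 1.2e-13 * 4909 = 5.8908e-10 cm^2
Step 2: sqrt(D*t) = 2.4271e-05 cm
Step 3: x = 2 * 2.4271e-05 cm = 4.8542e-05 cm
Step 4: Convert to um (1 cm = 1e4 um): x = 0.485 um


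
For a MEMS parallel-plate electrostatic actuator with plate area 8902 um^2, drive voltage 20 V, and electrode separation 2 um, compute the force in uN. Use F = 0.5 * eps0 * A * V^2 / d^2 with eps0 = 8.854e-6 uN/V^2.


Step 1: Identify parameters.
eps0 = 8.854e-6 uN/V^2, A = 8902 um^2, V = 20 V, d = 2 um
Step 2: Compute V^2 = 20^2 = 400
Step 3: Compute d^2 = 2^2 = 4
Step 4: F = 0.5 * 8.854e-6 * 8902 * 400 / 4
F = 3.941 uN


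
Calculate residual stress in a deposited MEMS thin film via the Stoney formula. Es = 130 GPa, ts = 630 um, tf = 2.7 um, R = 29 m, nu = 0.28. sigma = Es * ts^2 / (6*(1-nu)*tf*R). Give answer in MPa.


Step 1: Compute numerator: Es * ts^2 = 130 * 630^2 = 51597000 (GPa*um^2)
Step 2: Compute denominator (R in um): 6*(1-nu)*tf*R = 6*0.72*2.7*29e6 = 338256000.0 (um^2)
Step 3: sigma (GPa) = 51597000 / 338256000.0 = 1.52538e-01 GPa
Step 4: Convert to MPa (x1000): sigma = 152.5 MPa


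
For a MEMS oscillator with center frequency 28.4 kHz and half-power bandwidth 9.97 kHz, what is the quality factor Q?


Step 1: Q = f0 / bandwidth
Step 2: Q = 28.4 / 9.97
Q = 2.8


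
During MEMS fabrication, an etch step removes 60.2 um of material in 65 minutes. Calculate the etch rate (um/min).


Step 1: Etch rate = depth / time
Step 2: rate = 60.2 / 65
rate = 0.926 um/min


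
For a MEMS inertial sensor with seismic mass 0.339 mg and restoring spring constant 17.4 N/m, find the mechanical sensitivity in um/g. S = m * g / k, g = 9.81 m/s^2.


Step 1: Convert mass: m = 0.339 mg = 3.39e-07 kg
Step 2: S = m * g / k = 3.39e-07 * 9.81 / 17.4
Step 3: S = 1.91e-07 m/g
Step 4: Convert to um/g: S = 0.191 um/g


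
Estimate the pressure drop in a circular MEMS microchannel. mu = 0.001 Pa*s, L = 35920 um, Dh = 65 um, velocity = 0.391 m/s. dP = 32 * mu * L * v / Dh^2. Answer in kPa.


Step 1: Convert to SI: L = 35920e-6 m, Dh = 65e-6 m
Step 2: dP = 32 * 0.001 * 35920e-6 * 0.391 / (65e-6)^2
Step 3: dP = 106374.21 Pa
Step 4: Convert to kPa: dP = 106.37 kPa


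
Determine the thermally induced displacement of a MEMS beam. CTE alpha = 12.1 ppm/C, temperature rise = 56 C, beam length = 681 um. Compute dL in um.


Step 1: Convert CTE: alpha = 12.1 ppm/C = 12.1e-6 /C
Step 2: dL = 12.1e-6 * 56 * 681
dL = 0.4614 um


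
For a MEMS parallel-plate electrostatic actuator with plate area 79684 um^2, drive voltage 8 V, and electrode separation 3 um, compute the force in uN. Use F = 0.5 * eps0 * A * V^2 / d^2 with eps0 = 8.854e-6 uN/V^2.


Step 1: Identify parameters.
eps0 = 8.854e-6 uN/V^2, A = 79684 um^2, V = 8 V, d = 3 um
Step 2: Compute V^2 = 8^2 = 64
Step 3: Compute d^2 = 3^2 = 9
Step 4: F = 0.5 * 8.854e-6 * 79684 * 64 / 9
F = 2.509 uN


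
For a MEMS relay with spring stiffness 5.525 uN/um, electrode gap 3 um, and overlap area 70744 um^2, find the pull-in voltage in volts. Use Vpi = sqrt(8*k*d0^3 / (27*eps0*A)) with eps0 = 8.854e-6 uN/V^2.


Step 1: Compute numerator: 8 * k * d0^3 = 8 * 5.525 * 3^3 = 1193.4
Step 2: Compute denominator: 27 * eps0 * A = 27 * 8.854e-6 * 70744 = 16.911919
Step 3: Vpi = sqrt(1193.4 / 16.911919)
Vpi = 8.4 V


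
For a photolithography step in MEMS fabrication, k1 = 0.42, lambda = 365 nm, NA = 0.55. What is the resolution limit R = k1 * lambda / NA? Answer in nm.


Step 1: Identify values: k1 = 0.42, lambda = 365 nm, NA = 0.55
Step 2: R = k1 * lambda / NA
R = 0.42 * 365 / 0.55
R = 278.7 nm


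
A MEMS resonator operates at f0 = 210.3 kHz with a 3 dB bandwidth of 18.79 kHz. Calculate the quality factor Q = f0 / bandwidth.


Step 1: Q = f0 / bandwidth
Step 2: Q = 210.3 / 18.79
Q = 11.2


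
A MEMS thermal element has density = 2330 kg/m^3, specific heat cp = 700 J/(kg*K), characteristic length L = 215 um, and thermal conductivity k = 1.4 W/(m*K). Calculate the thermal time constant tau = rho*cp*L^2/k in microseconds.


Step 1: Convert L to m: L = 215e-6 m
Step 2: L^2 = (215e-6)^2 = 4.6225e-08 m^2
Step 3: tau = 2330 * 700 * 4.6225e-08 / 1.4 = 5.3852125e-02 s
Step 4: Convert to microseconds (multiply by 1e6).
tau = 53852.125 us


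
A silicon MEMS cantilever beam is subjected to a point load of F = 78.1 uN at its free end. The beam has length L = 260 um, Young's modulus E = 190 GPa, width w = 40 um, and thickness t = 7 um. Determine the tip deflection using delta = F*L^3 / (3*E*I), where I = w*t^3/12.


Step 1: Calculate the second moment of area.
I = w * t^3 / 12 = 40 * 7^3 / 12 = 1143.3333 um^4
Step 2: Convert E to consistent units (1 GPa = 1000 uN/um^2).
E = 190 GPa = 190000 uN/um^2
Step 3: Calculate tip deflection.
delta = F * L^3 / (3 * E * I)
delta = 78.1 * 260^3 / (3 * 190000 * 1143.3333)
delta = 2.1063 um


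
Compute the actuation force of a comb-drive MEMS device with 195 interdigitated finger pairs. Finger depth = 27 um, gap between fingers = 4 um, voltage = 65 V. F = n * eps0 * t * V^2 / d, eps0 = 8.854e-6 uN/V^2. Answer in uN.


Step 1: Parameters: n=195, eps0=8.854e-6 uN/V^2, t=27 um, V=65 V, d=4 um
Step 2: V^2 = 4225
Step 3: F = 195 * 8.854e-6 * 27 * 4225 / 4
F = 49.238 uN


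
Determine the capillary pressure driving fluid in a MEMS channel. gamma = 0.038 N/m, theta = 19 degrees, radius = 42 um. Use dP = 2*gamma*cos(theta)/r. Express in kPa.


Step 1: cos(19 deg) = 0.9455
Step 2: Convert r to m: r = 42e-6 m
Step 3: dP = 2 * 0.038 * 0.9455 / 42e-6 = 1710.9 Pa
Step 4: Convert Pa to kPa (divide by 1000).
dP = 1.71 kPa


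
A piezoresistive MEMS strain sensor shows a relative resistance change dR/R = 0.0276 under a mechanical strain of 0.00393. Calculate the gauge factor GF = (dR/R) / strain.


Step 1: Identify values.
dR/R = 0.0276, strain = 0.00393
Step 2: GF = (dR/R) / strain = 0.0276 / 0.00393
GF = 7.0


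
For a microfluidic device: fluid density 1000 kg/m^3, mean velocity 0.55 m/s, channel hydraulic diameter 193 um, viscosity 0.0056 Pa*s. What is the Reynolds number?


Step 1: Convert Dh to meters: Dh = 193e-6 m
Step 2: Re = rho * v * Dh / mu
Re = 1000 * 0.55 * 193e-6 / 0.0056
Re = 18.955


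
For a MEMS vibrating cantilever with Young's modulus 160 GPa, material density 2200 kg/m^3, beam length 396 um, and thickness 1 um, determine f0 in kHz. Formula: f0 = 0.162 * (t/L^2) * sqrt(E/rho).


Step 1: Convert units to SI.
t_SI = 1e-6 m, L_SI = 396e-6 m
Step 2: Calculate sqrt(E/rho).
sqrt(160e9 / 2200) = 8528.03 m/s
Step 3: Compute f0.
f0 = 0.162 * 1e-6 / (396e-6)^2 * 8528.03 = 8809.9 Hz = 8.81 kHz


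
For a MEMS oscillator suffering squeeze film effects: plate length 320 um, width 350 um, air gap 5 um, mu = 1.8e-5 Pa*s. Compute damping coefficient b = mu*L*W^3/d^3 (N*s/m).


Step 1: Convert to SI.
L = 320e-6 m, W = 350e-6 m, d = 5e-6 m
Step 2: W^3 = (350e-6)^3 = 4.29e-11 m^3
Step 3: d^3 = (5e-6)^3 = 1.25e-16 m^3
Step 4: b = 1.8e-5 * 320e-6 * 4.29e-11 / 1.25e-16
b = 1.98e-03 N*s/m


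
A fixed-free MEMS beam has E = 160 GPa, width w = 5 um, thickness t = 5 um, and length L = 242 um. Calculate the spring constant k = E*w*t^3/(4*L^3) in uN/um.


Step 1: Convert E to consistent units (1 GPa = 1000 uN/um^2).
E = 160 GPa = 160000 uN/um^2
Step 2: Compute t^3 = 5^3 = 125
Step 3: Compute L^3 = 242^3 = 14172488
Step 4: k = 160000 * 5 * 125 / (4 * 14172488)
k = 1.764 uN/um


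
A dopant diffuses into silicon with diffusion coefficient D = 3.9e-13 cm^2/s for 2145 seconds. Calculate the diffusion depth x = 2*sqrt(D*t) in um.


Step 1: Compute D*t = 3.9e-13 * 2145 = 8.3655e-10 cm^2
Step 2: sqrt(D*t) = 2.8923e-05 cm
Step 3: x = 2 * 2.8923e-05 cm = 5.7846e-05 cm
Step 4: Convert to um (1 cm = 1e4 um): x = 0.578 um


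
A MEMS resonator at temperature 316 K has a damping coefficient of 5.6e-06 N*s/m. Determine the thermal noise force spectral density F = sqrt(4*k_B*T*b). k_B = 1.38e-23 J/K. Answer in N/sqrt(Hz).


Step 1: Compute 4 * k_B * T * b
= 4 * 1.38e-23 * 316 * 5.6e-06
= 9.7682e-26 N^2/Hz
Step 2: F_noise = sqrt(9.7682e-26)
F_noise = 3.13e-13 N/sqrt(Hz)


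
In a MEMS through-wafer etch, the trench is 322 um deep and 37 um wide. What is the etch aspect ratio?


Step 1: AR = depth / width
Step 2: AR = 322 / 37
AR = 8.7


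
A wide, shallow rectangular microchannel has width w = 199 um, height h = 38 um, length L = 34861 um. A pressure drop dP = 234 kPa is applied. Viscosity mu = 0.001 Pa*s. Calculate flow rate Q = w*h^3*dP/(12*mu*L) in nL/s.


Step 1: Convert all dimensions to SI (meters).
w = 199e-6 m, h = 38e-6 m, L = 34861e-6 m, dP = 234e3 Pa
Step 2: Q = w * h^3 * dP / (12 * mu * L)
Q = 199e-6 * (38e-6)^3 * 234e3 / (12 * 0.001 * 34861e-6) = 6.10799449e-09 m^3/s
Step 3: Convert Q from m^3/s to nL/s (1 m^3 = 1e12 nL, so multiply by 1e12).
Q = 6107.994 nL/s


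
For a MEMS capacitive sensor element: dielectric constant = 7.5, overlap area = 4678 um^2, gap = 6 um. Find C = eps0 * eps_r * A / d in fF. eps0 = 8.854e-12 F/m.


Step 1: Convert area to m^2: A = 4678e-12 m^2
Step 2: Convert gap to m: d = 6e-6 m
Step 3: C = eps0 * eps_r * A / d
C = 8.854e-12 * 7.5 * 4678e-12 / 6e-6
Step 4: Convert to fF (multiply by 1e15).
C = 51.77 fF


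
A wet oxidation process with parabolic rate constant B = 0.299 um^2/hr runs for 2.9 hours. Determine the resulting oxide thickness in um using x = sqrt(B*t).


Step 1: Compute B*t = 0.299 * 2.9 = 0.8671
Step 2: x = sqrt(0.8671)
x = 0.931 um


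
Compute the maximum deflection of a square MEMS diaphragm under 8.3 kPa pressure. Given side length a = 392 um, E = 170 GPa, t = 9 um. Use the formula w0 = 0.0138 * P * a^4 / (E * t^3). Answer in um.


Step 1: Convert pressure to compatible units (E is in GPa, so P in GPa).
P = 8.3 kPa = 8.3e-6 GPa
Step 2: Compute numerator: 0.0138 * P * a^4.
a^4 = 392^4 = 23612624896
numerator = 0.0138 * 8.3e-6 * 23612624896 = 2.7046e+03
Step 3: Compute denominator: E * t^3 = 170 * 9^3 = 123930
Step 4: w0 = numerator / denominator = 2.7046e+03 / 123930 = 0.0218 um


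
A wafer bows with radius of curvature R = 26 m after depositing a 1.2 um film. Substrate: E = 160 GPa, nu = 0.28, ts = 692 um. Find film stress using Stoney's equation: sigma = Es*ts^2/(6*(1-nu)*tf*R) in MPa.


Step 1: Compute numerator: Es * ts^2 = 160 * 692^2 = 76618240 (GPa*um^2)
Step 2: Compute denominator (R in um): 6*(1-nu)*tf*R = 6*0.72*1.2*26e6 = 134784000.0 (um^2)
Step 3: sigma (GPa) = 76618240 / 134784000.0 = 5.68452e-01 GPa
Step 4: Convert to MPa (x1000): sigma = 568.5 MPa


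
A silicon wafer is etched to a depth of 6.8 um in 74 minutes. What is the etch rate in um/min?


Step 1: Etch rate = depth / time
Step 2: rate = 6.8 / 74
rate = 0.092 um/min


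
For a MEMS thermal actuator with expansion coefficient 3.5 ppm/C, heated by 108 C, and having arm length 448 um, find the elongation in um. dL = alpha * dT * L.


Step 1: Convert CTE: alpha = 3.5 ppm/C = 3.5e-6 /C
Step 2: dL = 3.5e-6 * 108 * 448
dL = 0.1693 um


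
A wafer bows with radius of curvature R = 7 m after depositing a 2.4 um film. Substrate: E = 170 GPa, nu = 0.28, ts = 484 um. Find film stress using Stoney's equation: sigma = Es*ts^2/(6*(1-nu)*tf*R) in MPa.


Step 1: Compute numerator: Es * ts^2 = 170 * 484^2 = 39823520 (GPa*um^2)
Step 2: Compute denominator (R in um): 6*(1-nu)*tf*R = 6*0.72*2.4*7e6 = 72576000.0 (um^2)
Step 3: sigma (GPa) = 39823520 / 72576000.0 = 5.48715e-01 GPa
Step 4: Convert to MPa (x1000): sigma = 548.7 MPa


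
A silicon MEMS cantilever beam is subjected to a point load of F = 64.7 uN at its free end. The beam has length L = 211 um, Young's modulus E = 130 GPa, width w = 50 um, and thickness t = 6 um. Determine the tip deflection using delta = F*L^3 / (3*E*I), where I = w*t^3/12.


Step 1: Calculate the second moment of area.
I = w * t^3 / 12 = 50 * 6^3 / 12 = 900.0 um^4
Step 2: Convert E to consistent units (1 GPa = 1000 uN/um^2).
E = 130 GPa = 130000 uN/um^2
Step 3: Calculate tip deflection.
delta = F * L^3 / (3 * E * I)
delta = 64.7 * 211^3 / (3 * 130000 * 900.0)
delta = 1.7316 um


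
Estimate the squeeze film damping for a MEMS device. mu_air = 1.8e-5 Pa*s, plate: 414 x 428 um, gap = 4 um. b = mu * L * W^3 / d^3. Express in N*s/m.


Step 1: Convert to SI.
L = 414e-6 m, W = 428e-6 m, d = 4e-6 m
Step 2: W^3 = (428e-6)^3 = 7.84e-11 m^3
Step 3: d^3 = (4e-6)^3 = 6.40e-17 m^3
Step 4: b = 1.8e-5 * 414e-6 * 7.84e-11 / 6.40e-17
b = 9.13e-03 N*s/m


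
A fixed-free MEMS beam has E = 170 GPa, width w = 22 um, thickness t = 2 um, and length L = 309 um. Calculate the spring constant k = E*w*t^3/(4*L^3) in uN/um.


Step 1: Convert E to consistent units (1 GPa = 1000 uN/um^2).
E = 170 GPa = 170000 uN/um^2
Step 2: Compute t^3 = 2^3 = 8
Step 3: Compute L^3 = 309^3 = 29503629
Step 4: k = 170000 * 22 * 8 / (4 * 29503629)
k = 0.2535 uN/um


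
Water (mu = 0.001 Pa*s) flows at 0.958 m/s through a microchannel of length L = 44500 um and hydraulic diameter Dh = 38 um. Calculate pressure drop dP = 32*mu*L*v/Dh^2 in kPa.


Step 1: Convert to SI: L = 44500e-6 m, Dh = 38e-6 m
Step 2: dP = 32 * 0.001 * 44500e-6 * 0.958 / (38e-6)^2
Step 3: dP = 944731.30 Pa
Step 4: Convert to kPa: dP = 944.73 kPa
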